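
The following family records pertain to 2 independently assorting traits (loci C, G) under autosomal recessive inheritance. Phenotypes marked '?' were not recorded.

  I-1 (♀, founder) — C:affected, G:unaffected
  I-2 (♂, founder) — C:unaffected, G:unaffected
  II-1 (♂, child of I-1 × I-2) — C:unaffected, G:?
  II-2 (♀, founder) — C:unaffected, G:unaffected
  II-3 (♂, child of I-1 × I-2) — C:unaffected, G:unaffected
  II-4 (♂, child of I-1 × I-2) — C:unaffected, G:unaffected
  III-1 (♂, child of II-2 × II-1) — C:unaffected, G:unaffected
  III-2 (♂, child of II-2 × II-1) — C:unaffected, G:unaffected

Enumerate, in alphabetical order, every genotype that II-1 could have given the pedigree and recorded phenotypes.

C/I-1 aff ·: cc
C/I-2 un ·: CC|Cc
C/II-1 un I-1×I-2: Cc
C/II-2 un ·: CC|Cc
C/II-3 un I-1×I-2: Cc
C/II-4 un I-1×I-2: Cc
C/III-1 un II-2×II-1: CC|Cc
C/III-2 un II-2×II-1: CC|Cc
⇒ C over [I-1,I-2,II-1,II-2,II-3,II-4,III-1,III-2]: 16 consistent
G/I-1 un ·: GG|Gg
G/I-2 un ·: GG|Gg
G/II-1 ? I-1×I-2: GG|Gg|gg
G/II-2 un ·: GG|Gg
G/II-3 un I-1×I-2: GG|Gg
G/II-4 un I-1×I-2: GG|Gg
G/III-1 un II-2×II-1: GG|Gg
G/III-2 un II-2×II-1: GG|Gg
⇒ G over [I-1,I-2,II-1,II-2,II-3,II-4,III-1,III-2]: 169 consistent

II-1 ∈ {Cc GG, Cc Gg, Cc gg}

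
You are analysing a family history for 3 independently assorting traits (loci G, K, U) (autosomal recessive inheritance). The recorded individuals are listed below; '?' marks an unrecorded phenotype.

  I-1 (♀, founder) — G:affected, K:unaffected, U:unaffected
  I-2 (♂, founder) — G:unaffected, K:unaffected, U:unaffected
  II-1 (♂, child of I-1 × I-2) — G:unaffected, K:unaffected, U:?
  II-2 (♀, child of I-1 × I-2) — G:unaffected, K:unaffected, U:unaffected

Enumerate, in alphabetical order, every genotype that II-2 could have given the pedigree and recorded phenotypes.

G/I-1 aff ·: gg
G/I-2 un ·: GG|Gg
G/II-1 un I-1×I-2: Gg
G/II-2 un I-1×I-2: Gg
⇒ G over [I-1,I-2,II-1,II-2]: 2 consistent
K/I-1 un ·: KK|Kk
K/I-2 un ·: KK|Kk
K/II-1 un I-1×I-2: KK|Kk
K/II-2 un I-1×I-2: KK|Kk
⇒ K over [I-1,I-2,II-1,II-2]: 13 consistent
U/I-1 un ·: UU|Uu
U/I-2 un ·: UU|Uu
U/II-1 ? I-1×I-2: UU|Uu|uu
U/II-2 un I-1×I-2: UU|Uu
⇒ U over [I-1,I-2,II-1,II-2]: 15 consistent

II-2 ∈ {Gg KK UU, Gg KK Uu, Gg Kk UU, Gg Kk Uu}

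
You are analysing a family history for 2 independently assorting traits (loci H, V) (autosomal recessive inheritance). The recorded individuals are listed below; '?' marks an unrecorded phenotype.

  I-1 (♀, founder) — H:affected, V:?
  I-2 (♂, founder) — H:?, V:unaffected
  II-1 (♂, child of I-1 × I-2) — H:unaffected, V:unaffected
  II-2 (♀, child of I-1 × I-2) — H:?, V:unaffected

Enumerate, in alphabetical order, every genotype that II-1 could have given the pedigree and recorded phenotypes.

H/I-1 aff ·: hh
H/I-2 ? ·: HH|Hh
H/II-1 un I-1×I-2: Hh
H/II-2 ? I-1×I-2: Hh|hh
⇒ H over [I-1,I-2,II-1,II-2]: 3 consistent
V/I-1 ? ·: VV|Vv|vv
V/I-2 un ·: VV|Vv
V/II-1 un I-1×I-2: VV|Vv
V/II-2 un I-1×I-2: VV|Vv
⇒ V over [I-1,I-2,II-1,II-2]: 15 consistent

II-1 ∈ {Hh VV, Hh Vv}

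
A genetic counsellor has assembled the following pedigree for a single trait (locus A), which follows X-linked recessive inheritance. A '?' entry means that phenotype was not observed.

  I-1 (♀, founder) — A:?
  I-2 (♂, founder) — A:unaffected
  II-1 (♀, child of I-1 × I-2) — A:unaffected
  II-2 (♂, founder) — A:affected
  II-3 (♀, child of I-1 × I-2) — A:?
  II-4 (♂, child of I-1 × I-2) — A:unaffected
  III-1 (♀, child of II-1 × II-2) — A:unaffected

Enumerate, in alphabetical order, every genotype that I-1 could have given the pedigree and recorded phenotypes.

I-1 ∈ {X^AX^A, X^AX^a}

A/I-1 ? ·: X^AX^A|X^AX^a
A/I-2 un ·: X^AY
A/II-1 un I-1×I-2: X^AX^A|X^AX^a
A/II-2 aff ·: X^aY
A/II-3 ? I-1×I-2: X^AX^A|X^AX^a
A/II-4 un I-1×I-2: X^AY
A/III-1 un II-1×II-2: X^AX^a
⇒ A over [I-1,I-2,II-1,II-2,II-3,II-4,III-1]: 5 consistent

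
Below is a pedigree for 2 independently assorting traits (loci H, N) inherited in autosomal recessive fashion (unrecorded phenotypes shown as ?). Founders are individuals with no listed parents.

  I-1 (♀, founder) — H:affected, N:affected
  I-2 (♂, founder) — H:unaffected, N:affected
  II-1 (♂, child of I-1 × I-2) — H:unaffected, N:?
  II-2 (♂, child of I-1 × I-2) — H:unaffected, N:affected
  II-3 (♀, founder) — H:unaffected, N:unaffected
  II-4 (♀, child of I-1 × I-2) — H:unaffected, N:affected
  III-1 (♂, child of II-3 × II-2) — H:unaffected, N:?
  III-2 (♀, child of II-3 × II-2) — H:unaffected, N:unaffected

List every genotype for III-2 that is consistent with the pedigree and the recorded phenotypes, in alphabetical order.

III-2 ∈ {HH Nn, Hh Nn}

H/I-1 aff ·: hh
H/I-2 un ·: HH|Hh
H/II-1 un I-1×I-2: Hh
H/II-2 un I-1×I-2: Hh
H/II-3 un ·: HH|Hh
H/II-4 un I-1×I-2: Hh
H/III-1 un II-3×II-2: HH|Hh
H/III-2 un II-3×II-2: HH|Hh
⇒ H over [I-1,I-2,II-1,II-2,II-3,II-4,III-1,III-2]: 16 consistent
N/I-1 aff ·: nn
N/I-2 aff ·: nn
N/II-1 ? I-1×I-2: nn
N/II-2 aff I-1×I-2: nn
N/II-3 un ·: NN|Nn
N/II-4 aff I-1×I-2: nn
N/III-1 ? II-3×II-2: Nn|nn
N/III-2 un II-3×II-2: Nn
⇒ N over [I-1,I-2,II-1,II-2,II-3,II-4,III-1,III-2]: 3 consistent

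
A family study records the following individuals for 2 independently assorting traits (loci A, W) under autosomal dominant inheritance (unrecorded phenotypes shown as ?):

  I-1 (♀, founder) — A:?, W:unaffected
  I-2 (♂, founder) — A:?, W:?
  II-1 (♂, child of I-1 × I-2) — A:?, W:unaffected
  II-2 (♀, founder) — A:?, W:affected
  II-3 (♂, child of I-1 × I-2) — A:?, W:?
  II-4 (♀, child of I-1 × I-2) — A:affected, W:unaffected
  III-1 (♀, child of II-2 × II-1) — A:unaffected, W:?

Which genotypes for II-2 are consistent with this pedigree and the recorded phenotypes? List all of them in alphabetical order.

A/I-1 ? ·: aa|Aa|AA
A/I-2 ? ·: aa|Aa|AA
A/II-1 ? I-1×I-2: aa|Aa
A/II-2 ? ·: aa|Aa
A/II-3 ? I-1×I-2: aa|Aa|AA
A/II-4 aff I-1×I-2: Aa|AA
A/III-1 un II-2×II-1: aa
⇒ A over [I-1,I-2,II-1,II-2,II-3,II-4,III-1]: 60 consistent
W/I-1 un ·: ww
W/I-2 ? ·: ww|Ww
W/II-1 un I-1×I-2: ww
W/II-2 aff ·: Ww|WW
W/II-3 ? I-1×I-2: ww|Ww
W/II-4 un I-1×I-2: ww
W/III-1 ? II-2×II-1: ww|Ww
⇒ W over [I-1,I-2,II-1,II-2,II-3,II-4,III-1]: 9 consistent

II-2 ∈ {Aa WW, Aa Ww, aa WW, aa Ww}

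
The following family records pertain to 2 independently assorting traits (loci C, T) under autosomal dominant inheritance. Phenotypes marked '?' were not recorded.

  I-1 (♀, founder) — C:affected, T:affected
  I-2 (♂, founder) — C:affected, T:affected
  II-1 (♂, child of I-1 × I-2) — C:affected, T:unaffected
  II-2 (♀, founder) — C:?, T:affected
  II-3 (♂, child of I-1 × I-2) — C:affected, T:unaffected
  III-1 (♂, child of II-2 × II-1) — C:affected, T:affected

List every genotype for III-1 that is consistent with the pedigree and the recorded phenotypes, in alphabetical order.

III-1 ∈ {CC Tt, Cc Tt}

C/I-1 aff ·: Cc|CC
C/I-2 aff ·: Cc|CC
C/II-1 aff I-1×I-2: Cc|CC
C/II-2 ? ·: cc|Cc|CC
C/II-3 aff I-1×I-2: Cc|CC
C/III-1 aff II-2×II-1: Cc|CC
⇒ C over [I-1,I-2,II-1,II-2,II-3,III-1]: 58 consistent
T/I-1 aff ·: Tt
T/I-2 aff ·: Tt
T/II-1 un I-1×I-2: tt
T/II-2 aff ·: Tt|TT
T/II-3 un I-1×I-2: tt
T/III-1 aff II-2×II-1: Tt
⇒ T over [I-1,I-2,II-1,II-2,II-3,III-1]: 2 consistent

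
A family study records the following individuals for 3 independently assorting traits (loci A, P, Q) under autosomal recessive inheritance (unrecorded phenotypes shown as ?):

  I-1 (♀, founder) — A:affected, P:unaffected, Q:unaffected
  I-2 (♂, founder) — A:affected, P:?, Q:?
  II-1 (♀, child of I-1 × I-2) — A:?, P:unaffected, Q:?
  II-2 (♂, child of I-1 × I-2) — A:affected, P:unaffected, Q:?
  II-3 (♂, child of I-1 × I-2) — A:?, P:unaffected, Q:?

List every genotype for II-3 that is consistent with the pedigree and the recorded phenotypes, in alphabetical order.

A/I-1 aff ·: aa
A/I-2 aff ·: aa
A/II-1 ? I-1×I-2: aa
A/II-2 aff I-1×I-2: aa
A/II-3 ? I-1×I-2: aa
⇒ A over [I-1,I-2,II-1,II-2,II-3]: 1 consistent
P/I-1 un ·: PP|Pp
P/I-2 ? ·: PP|Pp|pp
P/II-1 un I-1×I-2: PP|Pp
P/II-2 un I-1×I-2: PP|Pp
P/II-3 un I-1×I-2: PP|Pp
⇒ P over [I-1,I-2,II-1,II-2,II-3]: 27 consistent
Q/I-1 un ·: QQ|Qq
Q/I-2 ? ·: QQ|Qq|qq
Q/II-1 ? I-1×I-2: QQ|Qq|qq
Q/II-2 ? I-1×I-2: QQ|Qq|qq
Q/II-3 ? I-1×I-2: QQ|Qq|qq
⇒ Q over [I-1,I-2,II-1,II-2,II-3]: 53 consistent

II-3 ∈ {aa PP QQ, aa PP Qq, aa PP qq, aa Pp QQ, aa Pp Qq, aa Pp qq}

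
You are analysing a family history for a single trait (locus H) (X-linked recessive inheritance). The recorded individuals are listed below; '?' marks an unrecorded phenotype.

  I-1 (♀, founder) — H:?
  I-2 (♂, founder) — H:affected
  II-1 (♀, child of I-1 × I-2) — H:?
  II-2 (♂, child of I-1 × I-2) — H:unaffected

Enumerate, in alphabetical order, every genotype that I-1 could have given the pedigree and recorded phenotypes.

I-1 ∈ {X^HX^H, X^HX^h}

H/I-1 ? ·: X^HX^H|X^HX^h
H/I-2 aff ·: X^hY
H/II-1 ? I-1×I-2: X^HX^h|X^hX^h
H/II-2 un I-1×I-2: X^HY
⇒ H over [I-1,I-2,II-1,II-2]: 3 consistent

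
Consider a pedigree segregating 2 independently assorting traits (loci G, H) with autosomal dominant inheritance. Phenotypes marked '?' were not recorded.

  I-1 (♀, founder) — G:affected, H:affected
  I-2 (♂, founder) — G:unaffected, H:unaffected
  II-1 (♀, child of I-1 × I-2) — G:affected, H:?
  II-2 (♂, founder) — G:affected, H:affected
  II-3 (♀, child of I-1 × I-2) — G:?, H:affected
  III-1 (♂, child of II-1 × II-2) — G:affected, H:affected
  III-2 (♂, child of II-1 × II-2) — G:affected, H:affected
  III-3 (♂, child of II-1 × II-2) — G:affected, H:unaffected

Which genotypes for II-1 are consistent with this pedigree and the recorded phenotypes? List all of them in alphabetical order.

II-1 ∈ {Gg Hh, Gg hh}

G/I-1 aff ·: Gg|GG
G/I-2 un ·: gg
G/II-1 aff I-1×I-2: Gg
G/II-2 aff ·: Gg|GG
G/II-3 ? I-1×I-2: gg|Gg
G/III-1 aff II-1×II-2: Gg|GG
G/III-2 aff II-1×II-2: Gg|GG
G/III-3 aff II-1×II-2: Gg|GG
⇒ G over [I-1,I-2,II-1,II-2,II-3,III-1,III-2,III-3]: 48 consistent
H/I-1 aff ·: Hh|HH
H/I-2 un ·: hh
H/II-1 ? I-1×I-2: hh|Hh
H/II-2 aff ·: Hh
H/II-3 aff I-1×I-2: Hh
H/III-1 aff II-1×II-2: Hh|HH
H/III-2 aff II-1×II-2: Hh|HH
H/III-3 un II-1×II-2: hh
⇒ H over [I-1,I-2,II-1,II-2,II-3,III-1,III-2,III-3]: 9 consistent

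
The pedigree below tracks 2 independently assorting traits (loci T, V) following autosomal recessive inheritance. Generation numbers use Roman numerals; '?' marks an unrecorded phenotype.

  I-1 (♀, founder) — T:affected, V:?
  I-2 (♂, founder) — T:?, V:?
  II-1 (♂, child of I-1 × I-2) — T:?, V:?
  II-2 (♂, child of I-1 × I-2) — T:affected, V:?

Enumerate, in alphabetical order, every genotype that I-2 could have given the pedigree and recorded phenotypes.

T/I-1 aff ·: tt
T/I-2 ? ·: Tt|tt
T/II-1 ? I-1×I-2: Tt|tt
T/II-2 aff I-1×I-2: tt
⇒ T over [I-1,I-2,II-1,II-2]: 3 consistent
V/I-1 ? ·: VV|Vv|vv
V/I-2 ? ·: VV|Vv|vv
V/II-1 ? I-1×I-2: VV|Vv|vv
V/II-2 ? I-1×I-2: VV|Vv|vv
⇒ V over [I-1,I-2,II-1,II-2]: 29 consistent

I-2 ∈ {Tt VV, Tt Vv, Tt vv, tt VV, tt Vv, tt vv}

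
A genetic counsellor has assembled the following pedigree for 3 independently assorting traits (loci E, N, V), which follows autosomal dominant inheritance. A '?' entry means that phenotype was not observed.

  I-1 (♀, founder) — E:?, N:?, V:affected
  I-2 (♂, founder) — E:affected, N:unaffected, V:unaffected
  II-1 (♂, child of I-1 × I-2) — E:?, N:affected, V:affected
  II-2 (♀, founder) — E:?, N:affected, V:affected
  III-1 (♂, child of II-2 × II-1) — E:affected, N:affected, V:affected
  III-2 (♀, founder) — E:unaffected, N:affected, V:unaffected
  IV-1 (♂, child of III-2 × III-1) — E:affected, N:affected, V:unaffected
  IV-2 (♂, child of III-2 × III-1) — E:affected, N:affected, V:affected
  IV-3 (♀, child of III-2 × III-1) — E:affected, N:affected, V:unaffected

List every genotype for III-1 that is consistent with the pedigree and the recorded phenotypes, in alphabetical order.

E/I-1 ? ·: ee|Ee|EE
E/I-2 aff ·: Ee|EE
E/II-1 ? I-1×I-2: ee|Ee|EE
E/II-2 ? ·: ee|Ee|EE
E/III-1 aff II-2×II-1: Ee|EE
E/III-2 un ·: ee
E/IV-1 aff III-2×III-1: Ee
E/IV-2 aff III-2×III-1: Ee
E/IV-3 aff III-2×III-1: Ee
⇒ E over [I-1,I-2,II-1,II-2,III-1,III-2,IV-1,IV-2,IV-3]: 45 consistent
N/I-1 ? ·: Nn|NN
N/I-2 un ·: nn
N/II-1 aff I-1×I-2: Nn
N/II-2 aff ·: Nn|NN
N/III-1 aff II-2×II-1: Nn|NN
N/III-2 aff ·: Nn|NN
N/IV-1 aff III-2×III-1: Nn|NN
N/IV-2 aff III-2×III-1: Nn|NN
N/IV-3 aff III-2×III-1: Nn|NN
⇒ N over [I-1,I-2,II-1,II-2,III-1,III-2,IV-1,IV-2,IV-3]: 100 consistent
V/I-1 aff ·: Vv|VV
V/I-2 un ·: vv
V/II-1 aff I-1×I-2: Vv
V/II-2 aff ·: Vv|VV
V/III-1 aff II-2×II-1: Vv
V/III-2 un ·: vv
V/IV-1 un III-2×III-1: vv
V/IV-2 aff III-2×III-1: Vv
V/IV-3 un III-2×III-1: vv
⇒ V over [I-1,I-2,II-1,II-2,III-1,III-2,IV-1,IV-2,IV-3]: 4 consistent

III-1 ∈ {EE NN Vv, EE Nn Vv, Ee NN Vv, Ee Nn Vv}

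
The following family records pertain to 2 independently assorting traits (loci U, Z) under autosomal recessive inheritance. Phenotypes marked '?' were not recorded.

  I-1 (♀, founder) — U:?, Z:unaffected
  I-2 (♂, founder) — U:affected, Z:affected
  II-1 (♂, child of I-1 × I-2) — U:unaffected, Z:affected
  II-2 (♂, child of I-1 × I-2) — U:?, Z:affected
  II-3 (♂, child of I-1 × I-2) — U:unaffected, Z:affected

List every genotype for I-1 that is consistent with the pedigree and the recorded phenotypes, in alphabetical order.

U/I-1 ? ·: UU|Uu
U/I-2 aff ·: uu
U/II-1 un I-1×I-2: Uu
U/II-2 ? I-1×I-2: Uu|uu
U/II-3 un I-1×I-2: Uu
⇒ U over [I-1,I-2,II-1,II-2,II-3]: 3 consistent
Z/I-1 un ·: Zz
Z/I-2 aff ·: zz
Z/II-1 aff I-1×I-2: zz
Z/II-2 aff I-1×I-2: zz
Z/II-3 aff I-1×I-2: zz
⇒ Z over [I-1,I-2,II-1,II-2,II-3]: 1 consistent

I-1 ∈ {UU Zz, Uu Zz}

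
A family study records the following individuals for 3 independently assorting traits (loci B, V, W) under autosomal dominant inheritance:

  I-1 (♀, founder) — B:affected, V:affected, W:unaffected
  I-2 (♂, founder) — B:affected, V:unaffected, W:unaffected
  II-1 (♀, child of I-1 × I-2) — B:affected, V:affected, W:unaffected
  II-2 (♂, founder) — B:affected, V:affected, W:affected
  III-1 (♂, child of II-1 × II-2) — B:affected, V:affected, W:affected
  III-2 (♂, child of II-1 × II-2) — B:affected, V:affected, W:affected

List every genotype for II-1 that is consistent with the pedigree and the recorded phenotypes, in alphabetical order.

B/I-1 aff ·: Bb|BB
B/I-2 aff ·: Bb|BB
B/II-1 aff I-1×I-2: Bb|BB
B/II-2 aff ·: Bb|BB
B/III-1 aff II-1×II-2: Bb|BB
B/III-2 aff II-1×II-2: Bb|BB
⇒ B over [I-1,I-2,II-1,II-2,III-1,III-2]: 44 consistent
V/I-1 aff ·: Vv|VV
V/I-2 un ·: vv
V/II-1 aff I-1×I-2: Vv
V/II-2 aff ·: Vv|VV
V/III-1 aff II-1×II-2: Vv|VV
V/III-2 aff II-1×II-2: Vv|VV
⇒ V over [I-1,I-2,II-1,II-2,III-1,III-2]: 16 consistent
W/I-1 un ·: ww
W/I-2 un ·: ww
W/II-1 un I-1×I-2: ww
W/II-2 aff ·: Ww|WW
W/III-1 aff II-1×II-2: Ww
W/III-2 aff II-1×II-2: Ww
⇒ W over [I-1,I-2,II-1,II-2,III-1,III-2]: 2 consistent

II-1 ∈ {BB Vv ww, Bb Vv ww}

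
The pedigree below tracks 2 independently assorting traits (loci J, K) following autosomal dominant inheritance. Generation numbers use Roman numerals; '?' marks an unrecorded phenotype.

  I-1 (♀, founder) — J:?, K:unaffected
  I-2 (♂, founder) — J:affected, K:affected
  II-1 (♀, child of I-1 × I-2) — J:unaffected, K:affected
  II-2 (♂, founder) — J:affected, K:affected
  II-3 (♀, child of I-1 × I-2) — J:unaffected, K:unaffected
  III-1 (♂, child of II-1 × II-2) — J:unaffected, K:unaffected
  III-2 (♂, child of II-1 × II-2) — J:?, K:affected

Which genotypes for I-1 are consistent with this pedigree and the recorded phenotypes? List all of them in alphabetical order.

J/I-1 ? ·: jj|Jj
J/I-2 aff ·: Jj
J/II-1 un I-1×I-2: jj
J/II-2 aff ·: Jj
J/II-3 un I-1×I-2: jj
J/III-1 un II-1×II-2: jj
J/III-2 ? II-1×II-2: jj|Jj
⇒ J over [I-1,I-2,II-1,II-2,II-3,III-1,III-2]: 4 consistent
K/I-1 un ·: kk
K/I-2 aff ·: Kk
K/II-1 aff I-1×I-2: Kk
K/II-2 aff ·: Kk
K/II-3 un I-1×I-2: kk
K/III-1 un II-1×II-2: kk
K/III-2 aff II-1×II-2: Kk|KK
⇒ K over [I-1,I-2,II-1,II-2,II-3,III-1,III-2]: 2 consistent

I-1 ∈ {Jj kk, jj kk}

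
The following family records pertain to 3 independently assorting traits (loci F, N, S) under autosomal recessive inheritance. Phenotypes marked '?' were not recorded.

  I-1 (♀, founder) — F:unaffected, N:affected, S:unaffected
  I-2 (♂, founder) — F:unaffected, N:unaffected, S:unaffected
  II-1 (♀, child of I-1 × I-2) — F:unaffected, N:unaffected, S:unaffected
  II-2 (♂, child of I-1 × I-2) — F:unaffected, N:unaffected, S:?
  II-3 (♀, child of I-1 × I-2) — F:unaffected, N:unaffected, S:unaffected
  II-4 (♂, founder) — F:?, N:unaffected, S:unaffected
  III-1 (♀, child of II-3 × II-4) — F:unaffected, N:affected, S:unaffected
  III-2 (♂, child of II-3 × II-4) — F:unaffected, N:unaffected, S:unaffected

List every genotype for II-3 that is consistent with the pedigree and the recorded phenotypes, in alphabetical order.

II-3 ∈ {FF Nn SS, FF Nn Ss, Ff Nn SS, Ff Nn Ss}

F/I-1 un ·: FF|Ff
F/I-2 un ·: FF|Ff
F/II-1 un I-1×I-2: FF|Ff
F/II-2 un I-1×I-2: FF|Ff
F/II-3 un I-1×I-2: FF|Ff
F/II-4 ? ·: FF|Ff|ff
F/III-1 un II-3×II-4: FF|Ff
F/III-2 un II-3×II-4: FF|Ff
⇒ F over [I-1,I-2,II-1,II-2,II-3,II-4,III-1,III-2]: 186 consistent
N/I-1 aff ·: nn
N/I-2 un ·: NN|Nn
N/II-1 un I-1×I-2: Nn
N/II-2 un I-1×I-2: Nn
N/II-3 un I-1×I-2: Nn
N/II-4 un ·: Nn
N/III-1 aff II-3×II-4: nn
N/III-2 un II-3×II-4: NN|Nn
⇒ N over [I-1,I-2,II-1,II-2,II-3,II-4,III-1,III-2]: 4 consistent
S/I-1 un ·: SS|Ss
S/I-2 un ·: SS|Ss
S/II-1 un I-1×I-2: SS|Ss
S/II-2 ? I-1×I-2: SS|Ss|ss
S/II-3 un I-1×I-2: SS|Ss
S/II-4 un ·: SS|Ss
S/III-1 un II-3×II-4: SS|Ss
S/III-2 un II-3×II-4: SS|Ss
⇒ S over [I-1,I-2,II-1,II-2,II-3,II-4,III-1,III-2]: 187 consistent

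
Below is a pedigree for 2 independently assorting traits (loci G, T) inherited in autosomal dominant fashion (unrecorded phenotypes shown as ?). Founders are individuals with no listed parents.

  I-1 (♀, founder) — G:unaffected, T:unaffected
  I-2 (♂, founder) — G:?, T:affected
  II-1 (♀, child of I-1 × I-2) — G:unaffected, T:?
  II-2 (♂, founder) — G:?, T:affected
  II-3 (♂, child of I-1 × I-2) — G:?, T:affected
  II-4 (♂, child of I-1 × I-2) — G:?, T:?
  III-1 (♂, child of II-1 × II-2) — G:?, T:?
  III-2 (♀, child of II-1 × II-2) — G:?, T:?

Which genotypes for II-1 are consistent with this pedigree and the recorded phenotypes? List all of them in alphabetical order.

G/I-1 un ·: gg
G/I-2 ? ·: gg|Gg
G/II-1 un I-1×I-2: gg
G/II-2 ? ·: gg|Gg|GG
G/II-3 ? I-1×I-2: gg|Gg
G/II-4 ? I-1×I-2: gg|Gg
G/III-1 ? II-1×II-2: gg|Gg
G/III-2 ? II-1×II-2: gg|Gg
⇒ G over [I-1,I-2,II-1,II-2,II-3,II-4,III-1,III-2]: 30 consistent
T/I-1 un ·: tt
T/I-2 aff ·: Tt|TT
T/II-1 ? I-1×I-2: tt|Tt
T/II-2 aff ·: Tt|TT
T/II-3 aff I-1×I-2: Tt
T/II-4 ? I-1×I-2: tt|Tt
T/III-1 ? II-1×II-2: tt|Tt|TT
T/III-2 ? II-1×II-2: tt|Tt|TT
⇒ T over [I-1,I-2,II-1,II-2,II-3,II-4,III-1,III-2]: 49 consistent

II-1 ∈ {gg Tt, gg tt}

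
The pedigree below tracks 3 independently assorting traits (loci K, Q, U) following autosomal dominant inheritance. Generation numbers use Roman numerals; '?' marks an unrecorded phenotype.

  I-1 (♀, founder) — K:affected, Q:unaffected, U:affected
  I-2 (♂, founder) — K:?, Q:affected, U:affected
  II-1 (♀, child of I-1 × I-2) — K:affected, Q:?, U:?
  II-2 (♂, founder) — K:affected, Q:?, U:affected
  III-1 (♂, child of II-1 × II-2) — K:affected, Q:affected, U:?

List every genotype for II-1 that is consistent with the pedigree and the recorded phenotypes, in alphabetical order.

II-1 ∈ {KK Qq UU, KK Qq Uu, KK Qq uu, KK qq UU, KK qq Uu, KK qq uu, Kk Qq UU, Kk Qq Uu, Kk Qq uu, Kk qq UU, Kk qq Uu, Kk qq uu}

K/I-1 aff ·: Kk|KK
K/I-2 ? ·: kk|Kk|KK
K/II-1 aff I-1×I-2: Kk|KK
K/II-2 aff ·: Kk|KK
K/III-1 aff II-1×II-2: Kk|KK
⇒ K over [I-1,I-2,II-1,II-2,III-1]: 32 consistent
Q/I-1 un ·: qq
Q/I-2 aff ·: Qq|QQ
Q/II-1 ? I-1×I-2: qq|Qq
Q/II-2 ? ·: qq|Qq|QQ
Q/III-1 aff II-1×II-2: Qq|QQ
⇒ Q over [I-1,I-2,II-1,II-2,III-1]: 12 consistent
U/I-1 aff ·: Uu|UU
U/I-2 aff ·: Uu|UU
U/II-1 ? I-1×I-2: uu|Uu|UU
U/II-2 aff ·: Uu|UU
U/III-1 ? II-1×II-2: uu|Uu|UU
⇒ U over [I-1,I-2,II-1,II-2,III-1]: 30 consistent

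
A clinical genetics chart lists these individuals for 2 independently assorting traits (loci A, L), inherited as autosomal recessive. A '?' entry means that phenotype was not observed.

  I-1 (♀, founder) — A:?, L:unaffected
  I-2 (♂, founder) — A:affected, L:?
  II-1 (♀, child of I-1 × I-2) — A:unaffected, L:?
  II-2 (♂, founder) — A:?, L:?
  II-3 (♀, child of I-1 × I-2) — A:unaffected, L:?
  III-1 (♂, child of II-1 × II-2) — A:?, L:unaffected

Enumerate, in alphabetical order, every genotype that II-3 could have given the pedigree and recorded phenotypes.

A/I-1 ? ·: AA|Aa
A/I-2 aff ·: aa
A/II-1 un I-1×I-2: Aa
A/II-2 ? ·: AA|Aa|aa
A/II-3 un I-1×I-2: Aa
A/III-1 ? II-1×II-2: AA|Aa|aa
⇒ A over [I-1,I-2,II-1,II-2,II-3,III-1]: 14 consistent
L/I-1 un ·: LL|Ll
L/I-2 ? ·: LL|Ll|ll
L/II-1 ? I-1×I-2: LL|Ll|ll
L/II-2 ? ·: LL|Ll|ll
L/II-3 ? I-1×I-2: LL|Ll|ll
L/III-1 un II-1×II-2: LL|Ll
⇒ L over [I-1,I-2,II-1,II-2,II-3,III-1]: 92 consistent

II-3 ∈ {Aa LL, Aa Ll, Aa ll}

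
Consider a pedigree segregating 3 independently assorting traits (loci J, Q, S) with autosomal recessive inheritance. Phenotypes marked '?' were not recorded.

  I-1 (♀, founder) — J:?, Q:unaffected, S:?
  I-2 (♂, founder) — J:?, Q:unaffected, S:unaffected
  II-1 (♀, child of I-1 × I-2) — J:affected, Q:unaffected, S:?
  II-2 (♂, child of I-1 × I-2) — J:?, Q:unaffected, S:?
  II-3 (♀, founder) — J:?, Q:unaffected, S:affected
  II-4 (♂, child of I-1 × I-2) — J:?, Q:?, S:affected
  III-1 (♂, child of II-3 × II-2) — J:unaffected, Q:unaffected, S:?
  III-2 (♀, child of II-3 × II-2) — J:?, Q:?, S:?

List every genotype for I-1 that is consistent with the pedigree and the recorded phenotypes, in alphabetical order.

J/I-1 ? ·: Jj|jj
J/I-2 ? ·: Jj|jj
J/II-1 aff I-1×I-2: jj
J/II-2 ? I-1×I-2: JJ|Jj|jj
J/II-3 ? ·: JJ|Jj|jj
J/II-4 ? I-1×I-2: JJ|Jj|jj
J/III-1 un II-3×II-2: JJ|Jj
J/III-2 ? II-3×II-2: JJ|Jj|jj
⇒ J over [I-1,I-2,II-1,II-2,II-3,II-4,III-1,III-2]: 126 consistent
Q/I-1 un ·: QQ|Qq
Q/I-2 un ·: QQ|Qq
Q/II-1 un I-1×I-2: QQ|Qq
Q/II-2 un I-1×I-2: QQ|Qq
Q/II-3 un ·: QQ|Qq
Q/II-4 ? I-1×I-2: QQ|Qq|qq
Q/III-1 un II-3×II-2: QQ|Qq
Q/III-2 ? II-3×II-2: QQ|Qq|qq
⇒ Q over [I-1,I-2,II-1,II-2,II-3,II-4,III-1,III-2]: 215 consistent
S/I-1 ? ·: Ss|ss
S/I-2 un ·: Ss
S/II-1 ? I-1×I-2: SS|Ss|ss
S/II-2 ? I-1×I-2: SS|Ss|ss
S/II-3 aff ·: ss
S/II-4 aff I-1×I-2: ss
S/III-1 ? II-3×II-2: Ss|ss
S/III-2 ? II-3×II-2: Ss|ss
⇒ S over [I-1,I-2,II-1,II-2,II-3,II-4,III-1,III-2]: 28 consistent

I-1 ∈ {Jj QQ Ss, Jj QQ ss, Jj Qq Ss, Jj Qq ss, jj QQ Ss, jj QQ ss, jj Qq Ss, jj Qq ss}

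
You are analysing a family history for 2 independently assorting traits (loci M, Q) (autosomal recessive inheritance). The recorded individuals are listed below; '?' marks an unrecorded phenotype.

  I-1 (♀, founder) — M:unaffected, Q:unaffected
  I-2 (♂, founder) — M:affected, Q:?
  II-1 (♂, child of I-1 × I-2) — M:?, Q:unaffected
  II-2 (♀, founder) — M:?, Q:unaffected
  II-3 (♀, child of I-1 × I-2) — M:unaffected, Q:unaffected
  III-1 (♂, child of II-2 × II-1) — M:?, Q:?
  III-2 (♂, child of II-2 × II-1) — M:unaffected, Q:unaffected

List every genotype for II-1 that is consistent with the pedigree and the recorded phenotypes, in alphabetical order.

M/I-1 un ·: MM|Mm
M/I-2 aff ·: mm
M/II-1 ? I-1×I-2: Mm|mm
M/II-2 ? ·: MM|Mm|mm
M/II-3 un I-1×I-2: Mm
M/III-1 ? II-2×II-1: MM|Mm|mm
M/III-2 un II-2×II-1: MM|Mm
⇒ M over [I-1,I-2,II-1,II-2,II-3,III-1,III-2]: 27 consistent
Q/I-1 un ·: QQ|Qq
Q/I-2 ? ·: QQ|Qq|qq
Q/II-1 un I-1×I-2: QQ|Qq
Q/II-2 un ·: QQ|Qq
Q/II-3 un I-1×I-2: QQ|Qq
Q/III-1 ? II-2×II-1: QQ|Qq|qq
Q/III-2 un II-2×II-1: QQ|Qq
⇒ Q over [I-1,I-2,II-1,II-2,II-3,III-1,III-2]: 115 consistent

II-1 ∈ {Mm QQ, Mm Qq, mm QQ, mm Qq}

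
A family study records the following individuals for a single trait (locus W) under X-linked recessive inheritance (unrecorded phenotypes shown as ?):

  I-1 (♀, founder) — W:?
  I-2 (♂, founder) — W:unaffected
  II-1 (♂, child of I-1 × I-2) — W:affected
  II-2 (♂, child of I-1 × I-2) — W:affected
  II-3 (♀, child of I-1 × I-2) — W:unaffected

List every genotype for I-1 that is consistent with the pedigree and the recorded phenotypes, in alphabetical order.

I-1 ∈ {X^WX^w, X^wX^w}

W/I-1 ? ·: X^WX^w|X^wX^w
W/I-2 un ·: X^WY
W/II-1 aff I-1×I-2: X^wY
W/II-2 aff I-1×I-2: X^wY
W/II-3 un I-1×I-2: X^WX^W|X^WX^w
⇒ W over [I-1,I-2,II-1,II-2,II-3]: 3 consistent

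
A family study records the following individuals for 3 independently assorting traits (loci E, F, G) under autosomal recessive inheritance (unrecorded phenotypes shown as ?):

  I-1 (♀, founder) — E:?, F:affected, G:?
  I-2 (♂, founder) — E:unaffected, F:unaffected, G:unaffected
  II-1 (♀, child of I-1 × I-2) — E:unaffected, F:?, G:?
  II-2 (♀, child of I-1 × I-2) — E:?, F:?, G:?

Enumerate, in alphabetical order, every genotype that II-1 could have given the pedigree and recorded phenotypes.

E/I-1 ? ·: EE|Ee|ee
E/I-2 un ·: EE|Ee
E/II-1 un I-1×I-2: EE|Ee
E/II-2 ? I-1×I-2: EE|Ee|ee
⇒ E over [I-1,I-2,II-1,II-2]: 18 consistent
F/I-1 aff ·: ff
F/I-2 un ·: FF|Ff
F/II-1 ? I-1×I-2: Ff|ff
F/II-2 ? I-1×I-2: Ff|ff
⇒ F over [I-1,I-2,II-1,II-2]: 5 consistent
G/I-1 ? ·: GG|Gg|gg
G/I-2 un ·: GG|Gg
G/II-1 ? I-1×I-2: GG|Gg|gg
G/II-2 ? I-1×I-2: GG|Gg|gg
⇒ G over [I-1,I-2,II-1,II-2]: 23 consistent

II-1 ∈ {EE Ff GG, EE Ff Gg, EE Ff gg, EE ff GG, EE ff Gg, EE ff gg, Ee Ff GG, Ee Ff Gg, Ee Ff gg, Ee ff GG, Ee ff Gg, Ee ff gg}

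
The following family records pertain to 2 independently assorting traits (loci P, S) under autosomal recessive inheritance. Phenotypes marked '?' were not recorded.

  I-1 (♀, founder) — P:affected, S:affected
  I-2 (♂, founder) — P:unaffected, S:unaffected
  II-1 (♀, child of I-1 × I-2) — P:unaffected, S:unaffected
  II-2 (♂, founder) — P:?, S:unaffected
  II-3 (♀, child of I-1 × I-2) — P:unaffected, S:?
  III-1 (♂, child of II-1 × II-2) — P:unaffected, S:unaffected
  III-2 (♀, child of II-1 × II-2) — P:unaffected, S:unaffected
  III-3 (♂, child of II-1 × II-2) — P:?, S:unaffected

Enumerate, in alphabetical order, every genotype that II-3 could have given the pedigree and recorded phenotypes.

P/I-1 aff ·: pp
P/I-2 un ·: PP|Pp
P/II-1 un I-1×I-2: Pp
P/II-2 ? ·: PP|Pp|pp
P/II-3 un I-1×I-2: Pp
P/III-1 un II-1×II-2: PP|Pp
P/III-2 un II-1×II-2: PP|Pp
P/III-3 ? II-1×II-2: PP|Pp|pp
⇒ P over [I-1,I-2,II-1,II-2,II-3,III-1,III-2,III-3]: 44 consistent
S/I-1 aff ·: ss
S/I-2 un ·: SS|Ss
S/II-1 un I-1×I-2: Ss
S/II-2 un ·: SS|Ss
S/II-3 ? I-1×I-2: Ss|ss
S/III-1 un II-1×II-2: SS|Ss
S/III-2 un II-1×II-2: SS|Ss
S/III-3 un II-1×II-2: SS|Ss
⇒ S over [I-1,I-2,II-1,II-2,II-3,III-1,III-2,III-3]: 48 consistent

II-3 ∈ {Pp Ss, Pp ss}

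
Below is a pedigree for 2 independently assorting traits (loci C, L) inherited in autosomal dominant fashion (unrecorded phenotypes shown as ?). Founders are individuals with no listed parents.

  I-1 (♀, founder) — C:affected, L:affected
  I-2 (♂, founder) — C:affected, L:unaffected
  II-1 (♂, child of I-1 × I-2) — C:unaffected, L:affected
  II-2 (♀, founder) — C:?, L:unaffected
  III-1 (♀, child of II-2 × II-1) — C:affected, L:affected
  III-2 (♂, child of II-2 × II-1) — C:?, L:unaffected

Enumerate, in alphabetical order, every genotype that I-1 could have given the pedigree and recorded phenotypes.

I-1 ∈ {Cc LL, Cc Ll}

C/I-1 aff ·: Cc
C/I-2 aff ·: Cc
C/II-1 un I-1×I-2: cc
C/II-2 ? ·: Cc|CC
C/III-1 aff II-2×II-1: Cc
C/III-2 ? II-2×II-1: cc|Cc
⇒ C over [I-1,I-2,II-1,II-2,III-1,III-2]: 3 consistent
L/I-1 aff ·: Ll|LL
L/I-2 un ·: ll
L/II-1 aff I-1×I-2: Ll
L/II-2 un ·: ll
L/III-1 aff II-2×II-1: Ll
L/III-2 un II-2×II-1: ll
⇒ L over [I-1,I-2,II-1,II-2,III-1,III-2]: 2 consistent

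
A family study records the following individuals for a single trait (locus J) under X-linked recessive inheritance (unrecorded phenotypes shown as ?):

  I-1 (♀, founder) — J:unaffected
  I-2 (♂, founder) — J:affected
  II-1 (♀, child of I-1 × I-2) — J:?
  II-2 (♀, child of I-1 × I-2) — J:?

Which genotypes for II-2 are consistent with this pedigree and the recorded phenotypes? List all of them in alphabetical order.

J/I-1 un ·: X^JX^J|X^JX^j
J/I-2 aff ·: X^jY
J/II-1 ? I-1×I-2: X^JX^j|X^jX^j
J/II-2 ? I-1×I-2: X^JX^j|X^jX^j
⇒ J over [I-1,I-2,II-1,II-2]: 5 consistent

II-2 ∈ {X^JX^j, X^jX^j}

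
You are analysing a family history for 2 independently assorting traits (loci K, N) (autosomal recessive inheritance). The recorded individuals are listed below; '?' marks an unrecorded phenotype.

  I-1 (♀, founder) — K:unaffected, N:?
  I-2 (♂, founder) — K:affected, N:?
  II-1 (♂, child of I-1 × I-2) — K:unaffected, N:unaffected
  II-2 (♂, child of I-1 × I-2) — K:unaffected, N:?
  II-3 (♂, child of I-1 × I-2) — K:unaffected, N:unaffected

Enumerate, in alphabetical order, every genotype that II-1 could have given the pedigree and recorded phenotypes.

K/I-1 un ·: KK|Kk
K/I-2 aff ·: kk
K/II-1 un I-1×I-2: Kk
K/II-2 un I-1×I-2: Kk
K/II-3 un I-1×I-2: Kk
⇒ K over [I-1,I-2,II-1,II-2,II-3]: 2 consistent
N/I-1 ? ·: NN|Nn|nn
N/I-2 ? ·: NN|Nn|nn
N/II-1 un I-1×I-2: NN|Nn
N/II-2 ? I-1×I-2: NN|Nn|nn
N/II-3 un I-1×I-2: NN|Nn
⇒ N over [I-1,I-2,II-1,II-2,II-3]: 35 consistent

II-1 ∈ {Kk NN, Kk Nn}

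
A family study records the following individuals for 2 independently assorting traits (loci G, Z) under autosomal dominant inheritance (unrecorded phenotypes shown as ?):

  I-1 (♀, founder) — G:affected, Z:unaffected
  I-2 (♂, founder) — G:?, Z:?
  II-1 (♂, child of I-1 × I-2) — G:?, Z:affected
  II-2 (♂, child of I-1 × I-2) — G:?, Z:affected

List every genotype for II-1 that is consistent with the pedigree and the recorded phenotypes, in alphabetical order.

G/I-1 aff ·: Gg|GG
G/I-2 ? ·: gg|Gg|GG
G/II-1 ? I-1×I-2: gg|Gg|GG
G/II-2 ? I-1×I-2: gg|Gg|GG
⇒ G over [I-1,I-2,II-1,II-2]: 23 consistent
Z/I-1 un ·: zz
Z/I-2 ? ·: Zz|ZZ
Z/II-1 aff I-1×I-2: Zz
Z/II-2 aff I-1×I-2: Zz
⇒ Z over [I-1,I-2,II-1,II-2]: 2 consistent

II-1 ∈ {GG Zz, Gg Zz, gg Zz}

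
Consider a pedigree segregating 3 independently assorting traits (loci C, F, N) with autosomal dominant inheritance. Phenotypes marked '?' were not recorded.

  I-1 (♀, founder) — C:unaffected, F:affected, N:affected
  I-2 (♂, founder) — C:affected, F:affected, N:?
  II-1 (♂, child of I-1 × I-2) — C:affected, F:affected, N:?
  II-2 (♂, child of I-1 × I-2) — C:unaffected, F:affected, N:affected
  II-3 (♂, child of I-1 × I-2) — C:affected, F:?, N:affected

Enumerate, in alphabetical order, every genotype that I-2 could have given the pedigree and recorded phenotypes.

I-2 ∈ {Cc FF NN, Cc FF Nn, Cc FF nn, Cc Ff NN, Cc Ff Nn, Cc Ff nn}

C/I-1 un ·: cc
C/I-2 aff ·: Cc
C/II-1 aff I-1×I-2: Cc
C/II-2 un I-1×I-2: cc
C/II-3 aff I-1×I-2: Cc
⇒ C over [I-1,I-2,II-1,II-2,II-3]: 1 consistent
F/I-1 aff ·: Ff|FF
F/I-2 aff ·: Ff|FF
F/II-1 aff I-1×I-2: Ff|FF
F/II-2 aff I-1×I-2: Ff|FF
F/II-3 ? I-1×I-2: ff|Ff|FF
⇒ F over [I-1,I-2,II-1,II-2,II-3]: 29 consistent
N/I-1 aff ·: Nn|NN
N/I-2 ? ·: nn|Nn|NN
N/II-1 ? I-1×I-2: nn|Nn|NN
N/II-2 aff I-1×I-2: Nn|NN
N/II-3 aff I-1×I-2: Nn|NN
⇒ N over [I-1,I-2,II-1,II-2,II-3]: 32 consistent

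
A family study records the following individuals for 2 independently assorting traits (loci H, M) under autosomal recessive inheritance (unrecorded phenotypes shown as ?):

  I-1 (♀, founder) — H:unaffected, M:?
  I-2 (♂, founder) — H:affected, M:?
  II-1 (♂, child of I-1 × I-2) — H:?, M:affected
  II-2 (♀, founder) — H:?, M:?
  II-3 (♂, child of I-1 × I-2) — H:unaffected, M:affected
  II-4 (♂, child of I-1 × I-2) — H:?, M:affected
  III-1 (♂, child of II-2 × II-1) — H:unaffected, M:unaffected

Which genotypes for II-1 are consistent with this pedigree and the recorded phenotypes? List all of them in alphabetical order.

II-1 ∈ {Hh mm, hh mm}

H/I-1 un ·: HH|Hh
H/I-2 aff ·: hh
H/II-1 ? I-1×I-2: Hh|hh
H/II-2 ? ·: HH|Hh|hh
H/II-3 un I-1×I-2: Hh
H/II-4 ? I-1×I-2: Hh|hh
H/III-1 un II-2×II-1: HH|Hh
⇒ H over [I-1,I-2,II-1,II-2,II-3,II-4,III-1]: 19 consistent
M/I-1 ? ·: Mm|mm
M/I-2 ? ·: Mm|mm
M/II-1 aff I-1×I-2: mm
M/II-2 ? ·: MM|Mm
M/II-3 aff I-1×I-2: mm
M/II-4 aff I-1×I-2: mm
M/III-1 un II-2×II-1: Mm
⇒ M over [I-1,I-2,II-1,II-2,II-3,II-4,III-1]: 8 consistent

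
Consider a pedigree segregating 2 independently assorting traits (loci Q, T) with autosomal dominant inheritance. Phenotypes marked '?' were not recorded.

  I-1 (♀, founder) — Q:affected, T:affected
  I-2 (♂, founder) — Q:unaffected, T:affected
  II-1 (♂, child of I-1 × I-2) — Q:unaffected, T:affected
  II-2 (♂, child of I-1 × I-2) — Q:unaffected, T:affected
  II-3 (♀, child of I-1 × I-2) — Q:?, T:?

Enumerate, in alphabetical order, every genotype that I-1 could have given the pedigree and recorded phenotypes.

I-1 ∈ {Qq TT, Qq Tt}

Q/I-1 aff ·: Qq
Q/I-2 un ·: qq
Q/II-1 un I-1×I-2: qq
Q/II-2 un I-1×I-2: qq
Q/II-3 ? I-1×I-2: qq|Qq
⇒ Q over [I-1,I-2,II-1,II-2,II-3]: 2 consistent
T/I-1 aff ·: Tt|TT
T/I-2 aff ·: Tt|TT
T/II-1 aff I-1×I-2: Tt|TT
T/II-2 aff I-1×I-2: Tt|TT
T/II-3 ? I-1×I-2: tt|Tt|TT
⇒ T over [I-1,I-2,II-1,II-2,II-3]: 29 consistent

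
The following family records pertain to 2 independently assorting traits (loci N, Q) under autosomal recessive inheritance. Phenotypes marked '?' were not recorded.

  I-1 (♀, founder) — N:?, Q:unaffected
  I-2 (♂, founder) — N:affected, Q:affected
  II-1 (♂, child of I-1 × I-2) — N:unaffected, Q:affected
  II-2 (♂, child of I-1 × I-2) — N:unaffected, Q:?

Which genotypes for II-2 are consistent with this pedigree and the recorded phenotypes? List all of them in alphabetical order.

II-2 ∈ {Nn Qq, Nn qq}

N/I-1 ? ·: NN|Nn
N/I-2 aff ·: nn
N/II-1 un I-1×I-2: Nn
N/II-2 un I-1×I-2: Nn
⇒ N over [I-1,I-2,II-1,II-2]: 2 consistent
Q/I-1 un ·: Qq
Q/I-2 aff ·: qq
Q/II-1 aff I-1×I-2: qq
Q/II-2 ? I-1×I-2: Qq|qq
⇒ Q over [I-1,I-2,II-1,II-2]: 2 consistent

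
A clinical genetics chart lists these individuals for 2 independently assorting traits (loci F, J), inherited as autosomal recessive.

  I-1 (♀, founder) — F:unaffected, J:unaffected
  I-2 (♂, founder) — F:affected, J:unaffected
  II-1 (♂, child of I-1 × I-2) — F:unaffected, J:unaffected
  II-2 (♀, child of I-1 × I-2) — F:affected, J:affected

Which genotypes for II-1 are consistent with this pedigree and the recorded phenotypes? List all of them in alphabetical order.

F/I-1 un ·: Ff
F/I-2 aff ·: ff
F/II-1 un I-1×I-2: Ff
F/II-2 aff I-1×I-2: ff
⇒ F over [I-1,I-2,II-1,II-2]: 1 consistent
J/I-1 un ·: Jj
J/I-2 un ·: Jj
J/II-1 un I-1×I-2: JJ|Jj
J/II-2 aff I-1×I-2: jj
⇒ J over [I-1,I-2,II-1,II-2]: 2 consistent

II-1 ∈ {Ff JJ, Ff Jj}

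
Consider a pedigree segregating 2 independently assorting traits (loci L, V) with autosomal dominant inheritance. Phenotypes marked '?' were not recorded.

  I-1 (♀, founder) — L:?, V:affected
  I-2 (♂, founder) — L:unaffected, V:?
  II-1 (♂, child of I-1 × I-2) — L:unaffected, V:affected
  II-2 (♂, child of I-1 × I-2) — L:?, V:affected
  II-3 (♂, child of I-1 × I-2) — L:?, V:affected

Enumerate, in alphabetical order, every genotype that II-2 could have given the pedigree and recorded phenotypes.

II-2 ∈ {Ll VV, Ll Vv, ll VV, ll Vv}

L/I-1 ? ·: ll|Ll
L/I-2 un ·: ll
L/II-1 un I-1×I-2: ll
L/II-2 ? I-1×I-2: ll|Ll
L/II-3 ? I-1×I-2: ll|Ll
⇒ L over [I-1,I-2,II-1,II-2,II-3]: 5 consistent
V/I-1 aff ·: Vv|VV
V/I-2 ? ·: vv|Vv|VV
V/II-1 aff I-1×I-2: Vv|VV
V/II-2 aff I-1×I-2: Vv|VV
V/II-3 aff I-1×I-2: Vv|VV
⇒ V over [I-1,I-2,II-1,II-2,II-3]: 27 consistent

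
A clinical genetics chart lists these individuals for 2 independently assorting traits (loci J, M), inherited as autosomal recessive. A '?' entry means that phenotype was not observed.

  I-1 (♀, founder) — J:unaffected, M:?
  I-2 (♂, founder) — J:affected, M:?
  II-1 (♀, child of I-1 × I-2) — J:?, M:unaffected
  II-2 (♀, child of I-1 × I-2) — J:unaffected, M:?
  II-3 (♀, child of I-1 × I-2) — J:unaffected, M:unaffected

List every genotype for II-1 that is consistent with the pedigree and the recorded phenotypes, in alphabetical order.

J/I-1 un ·: JJ|Jj
J/I-2 aff ·: jj
J/II-1 ? I-1×I-2: Jj|jj
J/II-2 un I-1×I-2: Jj
J/II-3 un I-1×I-2: Jj
⇒ J over [I-1,I-2,II-1,II-2,II-3]: 3 consistent
M/I-1 ? ·: MM|Mm|mm
M/I-2 ? ·: MM|Mm|mm
M/II-1 un I-1×I-2: MM|Mm
M/II-2 ? I-1×I-2: MM|Mm|mm
M/II-3 un I-1×I-2: MM|Mm
⇒ M over [I-1,I-2,II-1,II-2,II-3]: 35 consistent

II-1 ∈ {Jj MM, Jj Mm, jj MM, jj Mm}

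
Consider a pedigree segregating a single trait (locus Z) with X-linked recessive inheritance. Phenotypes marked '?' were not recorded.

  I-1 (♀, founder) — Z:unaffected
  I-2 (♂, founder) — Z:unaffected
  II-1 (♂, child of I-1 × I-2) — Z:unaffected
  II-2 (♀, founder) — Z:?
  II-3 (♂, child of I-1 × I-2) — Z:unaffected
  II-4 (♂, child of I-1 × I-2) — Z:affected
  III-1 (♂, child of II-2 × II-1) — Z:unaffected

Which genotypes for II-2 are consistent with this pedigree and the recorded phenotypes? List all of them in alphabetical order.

Z/I-1 un ·: X^ZX^z
Z/I-2 un ·: X^ZY
Z/II-1 un I-1×I-2: X^ZY
Z/II-2 ? ·: X^ZX^Z|X^ZX^z
Z/II-3 un I-1×I-2: X^ZY
Z/II-4 aff I-1×I-2: X^zY
Z/III-1 un II-2×II-1: X^ZY
⇒ Z over [I-1,I-2,II-1,II-2,II-3,II-4,III-1]: 2 consistent

II-2 ∈ {X^ZX^Z, X^ZX^z}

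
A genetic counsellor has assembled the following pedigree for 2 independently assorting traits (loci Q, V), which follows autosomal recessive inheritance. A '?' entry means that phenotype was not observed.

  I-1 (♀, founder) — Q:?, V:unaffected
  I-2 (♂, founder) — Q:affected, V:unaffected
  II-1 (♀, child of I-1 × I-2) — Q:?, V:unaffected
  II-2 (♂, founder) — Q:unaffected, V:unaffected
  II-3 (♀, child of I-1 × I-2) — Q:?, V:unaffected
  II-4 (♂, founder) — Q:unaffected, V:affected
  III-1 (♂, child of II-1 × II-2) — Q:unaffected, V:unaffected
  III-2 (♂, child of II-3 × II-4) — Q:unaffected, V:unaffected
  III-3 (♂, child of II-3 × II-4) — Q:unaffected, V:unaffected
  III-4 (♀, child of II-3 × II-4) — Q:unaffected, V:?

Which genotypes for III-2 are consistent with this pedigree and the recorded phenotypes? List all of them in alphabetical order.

III-2 ∈ {QQ Vv, Qq Vv}

Q/I-1 ? ·: QQ|Qq|qq
Q/I-2 aff ·: qq
Q/II-1 ? I-1×I-2: Qq|qq
Q/II-2 un ·: QQ|Qq
Q/II-3 ? I-1×I-2: Qq|qq
Q/II-4 un ·: QQ|Qq
Q/III-1 un II-1×II-2: QQ|Qq
Q/III-2 un II-3×II-4: QQ|Qq
Q/III-3 un II-3×II-4: QQ|Qq
Q/III-4 un II-3×II-4: QQ|Qq
⇒ Q over [I-1,I-2,II-1,II-2,II-3,II-4,III-1,III-2,III-3,III-4]: 176 consistent
V/I-1 un ·: VV|Vv
V/I-2 un ·: VV|Vv
V/II-1 un I-1×I-2: VV|Vv
V/II-2 un ·: VV|Vv
V/II-3 un I-1×I-2: VV|Vv
V/II-4 aff ·: vv
V/III-1 un II-1×II-2: VV|Vv
V/III-2 un II-3×II-4: Vv
V/III-3 un II-3×II-4: Vv
V/III-4 ? II-3×II-4: Vv|vv
⇒ V over [I-1,I-2,II-1,II-2,II-3,II-4,III-1,III-2,III-3,III-4]: 66 consistent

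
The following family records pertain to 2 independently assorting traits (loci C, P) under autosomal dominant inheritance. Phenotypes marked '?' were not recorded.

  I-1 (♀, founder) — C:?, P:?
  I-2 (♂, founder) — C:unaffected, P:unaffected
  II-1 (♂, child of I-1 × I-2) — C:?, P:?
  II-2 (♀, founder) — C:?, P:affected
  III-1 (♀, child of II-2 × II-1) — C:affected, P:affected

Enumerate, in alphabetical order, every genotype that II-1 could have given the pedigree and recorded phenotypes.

II-1 ∈ {Cc Pp, Cc pp, cc Pp, cc pp}

C/I-1 ? ·: cc|Cc|CC
C/I-2 un ·: cc
C/II-1 ? I-1×I-2: cc|Cc
C/II-2 ? ·: cc|Cc|CC
C/III-1 aff II-2×II-1: Cc|CC
⇒ C over [I-1,I-2,II-1,II-2,III-1]: 14 consistent
P/I-1 ? ·: pp|Pp|PP
P/I-2 un ·: pp
P/II-1 ? I-1×I-2: pp|Pp
P/II-2 aff ·: Pp|PP
P/III-1 aff II-2×II-1: Pp|PP
⇒ P over [I-1,I-2,II-1,II-2,III-1]: 12 consistent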